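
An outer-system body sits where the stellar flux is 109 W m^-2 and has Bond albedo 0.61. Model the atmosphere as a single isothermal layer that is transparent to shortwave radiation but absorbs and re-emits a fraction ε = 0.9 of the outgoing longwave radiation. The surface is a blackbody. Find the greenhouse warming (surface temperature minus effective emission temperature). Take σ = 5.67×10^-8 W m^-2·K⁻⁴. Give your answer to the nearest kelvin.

At the top of the atmosphere, σT_e⁴ = S(1−α)/4 = 10.63 W m^-2, giving T_e = 117.0 K.
Surface balance with a leaky layer gives σT_s⁴ = σT_e⁴·2/(2−ε), so T_s = T_e·[2/(2−0.9)]^(1/4) = 135.9 K.
The atmosphere warms the surface by 18.86 K.

19 kelvin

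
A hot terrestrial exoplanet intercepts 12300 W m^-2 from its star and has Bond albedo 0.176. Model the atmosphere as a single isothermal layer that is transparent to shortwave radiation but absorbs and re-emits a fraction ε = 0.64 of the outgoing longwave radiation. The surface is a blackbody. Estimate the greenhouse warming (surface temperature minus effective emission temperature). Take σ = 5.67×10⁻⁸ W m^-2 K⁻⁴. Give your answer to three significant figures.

At the top of the atmosphere, σT_e⁴ = S(1−α)/4 = 2534 W m^-2, giving T_e = 459.8 K.
Surface balance with a leaky layer gives σT_s⁴ = σT_e⁴·2/(2−ε), so T_s = T_e·[2/(2−0.64)]^(1/4) = 506.3 K.
The atmosphere warms the surface by 46.54 K.

46.5 kelvin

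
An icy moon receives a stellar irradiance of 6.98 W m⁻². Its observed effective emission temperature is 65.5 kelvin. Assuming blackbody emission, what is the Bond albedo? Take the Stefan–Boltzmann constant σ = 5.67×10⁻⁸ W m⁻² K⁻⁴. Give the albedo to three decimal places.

0.402

Rearranging the radiative balance, α = 1 − 4σT⁴/S.
σT⁴ = 1.044 W m⁻², so 4σT⁴ = 4.175 W m⁻².
1−α = 4.175/6.980 = 0.5981, so α = 0.4019.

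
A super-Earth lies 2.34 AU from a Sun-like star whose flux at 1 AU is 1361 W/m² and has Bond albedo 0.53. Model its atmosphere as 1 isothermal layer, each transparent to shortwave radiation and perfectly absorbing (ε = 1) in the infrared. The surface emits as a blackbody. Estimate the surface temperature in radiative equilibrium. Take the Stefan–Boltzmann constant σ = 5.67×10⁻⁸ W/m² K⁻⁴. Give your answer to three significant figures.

179 K

By the inverse-square law, S = 1361/2.34² = 248.6 W/m².
OLR = S(1−α)/4 = 29.21 W/m²; the top layer radiates at T_e = 150.7 K.
For an N-layer opaque stack, T_s⁴ = (N+1)T_e⁴, hence T_s = (2)^(1/4)×150.7 K = 179.2 K.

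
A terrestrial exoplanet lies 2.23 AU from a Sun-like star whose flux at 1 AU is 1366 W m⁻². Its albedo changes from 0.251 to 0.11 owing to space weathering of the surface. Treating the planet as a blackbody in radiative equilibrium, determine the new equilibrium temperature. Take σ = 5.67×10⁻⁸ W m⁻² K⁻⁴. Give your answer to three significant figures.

181 kelvin

Flux at the orbit: S = 1366/(2.23)² = 274.7 W m⁻².
New equilibrium: T₂ = [(1−0.11)·274.7/(4σ)]^(1/4) = 181.2 K.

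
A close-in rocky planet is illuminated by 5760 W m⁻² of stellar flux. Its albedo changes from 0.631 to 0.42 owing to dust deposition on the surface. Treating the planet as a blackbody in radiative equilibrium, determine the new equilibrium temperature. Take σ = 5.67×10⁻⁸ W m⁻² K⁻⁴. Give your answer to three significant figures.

T₂ = [S(1−α₂)/(4σ)]^(1/4) = [5760·0.58/(4σ)]^(1/4) = 348.4 K.

348 kelvin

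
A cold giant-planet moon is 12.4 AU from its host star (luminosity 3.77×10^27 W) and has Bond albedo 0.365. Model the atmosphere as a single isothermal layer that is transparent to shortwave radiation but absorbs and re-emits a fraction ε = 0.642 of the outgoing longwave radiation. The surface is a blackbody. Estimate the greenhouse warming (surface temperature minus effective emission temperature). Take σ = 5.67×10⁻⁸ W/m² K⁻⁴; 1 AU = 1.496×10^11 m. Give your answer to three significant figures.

12.7 K

d = 12.4 × 1.496×10^11 m = 1.855×10^12 m.
Spreading L over a sphere of radius d: S = 3.77×10^27/(4π·1.86×10^12²) = 87.18 W/m².
At the top of the atmosphere, σT_e⁴ = S(1−α)/4 = 13.84 W/m², giving T_e = 125.0 K.
Surface balance with a leaky layer gives σT_s⁴ = σT_e⁴·2/(2−ε), so T_s = T_e·[2/(2−0.642)]^(1/4) = 137.7 K.
The atmosphere warms the surface by 12.70 K.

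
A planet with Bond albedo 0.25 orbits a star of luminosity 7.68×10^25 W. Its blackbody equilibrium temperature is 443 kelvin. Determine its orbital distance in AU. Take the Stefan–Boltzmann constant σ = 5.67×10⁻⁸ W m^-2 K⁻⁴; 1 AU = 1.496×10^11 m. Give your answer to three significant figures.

The flux needed for this T is 4σT⁴/(1−0.25) = 11650 W m^-2.
From L = 4πd²S, d = √(7.68×10^25/(4π·11650)) = 2.291×10^10 m = 0.1531 AU.

0.153 AU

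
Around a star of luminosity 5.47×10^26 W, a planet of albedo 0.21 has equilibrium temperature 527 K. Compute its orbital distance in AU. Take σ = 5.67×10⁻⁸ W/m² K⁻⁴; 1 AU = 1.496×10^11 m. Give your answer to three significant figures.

0.296 AU

The flux needed for this T is 4σT⁴/(1−0.21) = 22140 W/m².
S = L/(4πd²) → d = √(L/4πS) = √(5.47×10^26/(4π·22140)) = 4.434×10^10 m = 0.2964 AU.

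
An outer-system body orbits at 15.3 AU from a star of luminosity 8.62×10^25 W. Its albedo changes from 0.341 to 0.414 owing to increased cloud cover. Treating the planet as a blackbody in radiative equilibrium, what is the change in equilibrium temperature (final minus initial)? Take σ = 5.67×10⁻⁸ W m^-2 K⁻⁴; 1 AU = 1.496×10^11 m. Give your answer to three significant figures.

d = 15.3 × 1.496×10^11 m = 2.289×10^12 m.
Flux at the orbit: S = L/(4πd²) = 8.62×10^25/(4π·(2.29×10^12)²) = 1.309 W m^-2.
Initial: T₁ = [S(1−0.341)/(4σ)]^(1/4) = 44.16 K.
With α = 0.414, T₂ = 42.89 K.
Change: 42.89 − 44.16 = -1.277 K.

-1.28 K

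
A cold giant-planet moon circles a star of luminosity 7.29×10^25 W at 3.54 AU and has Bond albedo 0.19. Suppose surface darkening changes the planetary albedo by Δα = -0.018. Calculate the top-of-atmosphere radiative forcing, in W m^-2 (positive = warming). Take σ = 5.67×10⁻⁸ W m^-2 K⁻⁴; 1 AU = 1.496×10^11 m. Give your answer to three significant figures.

Orbital distance: d = 3.54 AU = 5.296×10^11 m.
S = L/(4πd²) = 20.68 W m^-2.
The change in absorbed flux is Δ[S(1−α)/4] = −SΔα/4 = 0.09308 W m^-2.

0.0931 W m^-2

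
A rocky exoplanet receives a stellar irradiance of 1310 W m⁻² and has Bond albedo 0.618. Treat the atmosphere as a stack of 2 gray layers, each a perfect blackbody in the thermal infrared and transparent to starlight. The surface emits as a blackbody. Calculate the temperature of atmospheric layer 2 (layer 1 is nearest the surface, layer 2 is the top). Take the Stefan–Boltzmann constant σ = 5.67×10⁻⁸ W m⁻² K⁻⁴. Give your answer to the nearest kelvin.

217 K

The effective emission temperature is T_e = [S(1−α)/(4σ)]^¼ = 216.7 K.
In the N-layer model, layer k (counted from the surface) has T_k = (N+1−k)^(1/4)·T_e.
T_2 = (1)^(1/4)·216.7 = 216.7 K.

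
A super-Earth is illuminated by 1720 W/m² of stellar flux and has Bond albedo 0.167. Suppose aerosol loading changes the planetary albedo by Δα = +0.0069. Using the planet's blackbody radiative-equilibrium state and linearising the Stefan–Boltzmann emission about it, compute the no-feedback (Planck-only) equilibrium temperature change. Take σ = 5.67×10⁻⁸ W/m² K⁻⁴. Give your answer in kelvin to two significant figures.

The baseline emission temperature is T_e = 281.9 K.
The change in absorbed flux is Δ[S(1−α)/4] = −SΔα/4 = -2.967 W/m².
Planck response: λ_P = 4σT_e³ = 4·5.67×10⁻⁸·(281.9)³ = 5.082 W/m²/K.
So ΔT₀ = -2.967/5.082 = -0.584 K.

-0.58 kelvin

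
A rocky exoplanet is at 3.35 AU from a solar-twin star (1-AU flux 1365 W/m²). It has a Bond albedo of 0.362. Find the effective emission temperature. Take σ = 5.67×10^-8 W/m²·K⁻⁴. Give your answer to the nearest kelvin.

Flux at the orbit: S = 1365/(3.35)² = 121.6 W/m².
The planet absorbs (1−α)S over its disc πR² and re-emits over 4πR², so the mean absorbed flux is (1−0.362)·121.6/4 = 19.40 W/m².
Set σT⁴ = 19.40 → T = (19.40/σ)^(1/4) = 136.0 K.

136 kelvin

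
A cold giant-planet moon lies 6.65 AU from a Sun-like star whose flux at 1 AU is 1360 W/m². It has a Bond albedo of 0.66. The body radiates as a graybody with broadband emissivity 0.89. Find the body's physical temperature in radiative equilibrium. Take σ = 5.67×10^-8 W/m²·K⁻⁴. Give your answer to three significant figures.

Irradiance scales as 1/d², so S = 1360 W/m² × (1/6.65)² = 30.75 W/m².
The planet absorbs (1−α)S over its disc πR² and re-emits over 4πR², so the mean absorbed flux is (1−0.66)·30.75/4 = 2.614 W/m².
Radiative balance εσT⁴ = 2.614 gives T = [2.614/(0.89·σ)]^(1/4) = 84.84 K.

84.8 K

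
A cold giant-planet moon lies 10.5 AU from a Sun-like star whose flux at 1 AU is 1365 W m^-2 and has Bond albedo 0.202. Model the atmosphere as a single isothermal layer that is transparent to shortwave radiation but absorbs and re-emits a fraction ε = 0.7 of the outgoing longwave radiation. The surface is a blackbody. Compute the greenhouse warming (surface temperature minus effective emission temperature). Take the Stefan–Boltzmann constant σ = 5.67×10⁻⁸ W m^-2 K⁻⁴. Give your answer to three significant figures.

Flux at the orbit: S = 1365/(10.5)² = 12.38 W m^-2.
The planet radiates to space at T_e = [S(1−α)/(4σ)]^(1/4) = 81.24 K.
For a single slab of emissivity ε, T_s⁴ = 2T_e⁴/(2−ε); thus T_s = 81.24·(1.538)^(1/4) = 90.48 K.
The atmosphere warms the surface by 9.238 K.

9.24 kelvin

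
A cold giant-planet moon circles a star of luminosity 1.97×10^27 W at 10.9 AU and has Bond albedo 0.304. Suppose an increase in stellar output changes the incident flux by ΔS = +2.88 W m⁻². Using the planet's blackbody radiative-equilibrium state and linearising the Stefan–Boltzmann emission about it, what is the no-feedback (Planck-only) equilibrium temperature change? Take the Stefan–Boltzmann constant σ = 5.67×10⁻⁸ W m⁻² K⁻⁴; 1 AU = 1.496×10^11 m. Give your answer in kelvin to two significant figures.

Orbital distance: d = 10.9 AU = 1.631×10^12 m.
Flux at the orbit: S = L/(4πd²) = 1.97×10^27/(4π·(1.63×10^12)²) = 58.96 W m⁻².
Unperturbed T_e = [58.96·(1−0.304)/(4σ)]^¼ = 116.0 K.
TOA radiative forcing: ΔF = (1−α)ΔS/4 = 0.696·(+2.88)/4 = 0.5011 W m⁻².
Linearising σT⁴ gives d(σT⁴)/dT = 4σT_e³ = 0.3538 W m⁻² per K.
So ΔT₀ = 0.5011/0.3538 = 1.42 K.

1.4 K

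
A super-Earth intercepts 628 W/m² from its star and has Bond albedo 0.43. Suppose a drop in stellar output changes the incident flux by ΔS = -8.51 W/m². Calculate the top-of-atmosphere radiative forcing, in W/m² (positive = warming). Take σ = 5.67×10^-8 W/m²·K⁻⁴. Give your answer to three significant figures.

TOA radiative forcing: ΔF = (1−α)ΔS/4 = 0.57·(-8.51)/4 = -1.213 W/m².

-1.21 W/m²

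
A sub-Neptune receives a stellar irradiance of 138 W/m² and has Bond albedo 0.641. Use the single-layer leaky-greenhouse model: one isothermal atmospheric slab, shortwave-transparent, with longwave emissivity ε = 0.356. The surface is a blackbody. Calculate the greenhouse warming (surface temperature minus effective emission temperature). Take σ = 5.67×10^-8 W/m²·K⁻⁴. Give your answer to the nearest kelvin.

6 kelvin

Effective emission temperature (TOA balance): σT_e⁴ = S(1−α)/4 = 12.39 W/m² → T_e = 121.6 K.
Surface balance with a leaky layer gives σT_s⁴ = σT_e⁴·2/(2−ε), so T_s = T_e·[2/(2−0.356)]^(1/4) = 127.7 K.
Greenhouse warming: T_s − T_e = 6.106 K.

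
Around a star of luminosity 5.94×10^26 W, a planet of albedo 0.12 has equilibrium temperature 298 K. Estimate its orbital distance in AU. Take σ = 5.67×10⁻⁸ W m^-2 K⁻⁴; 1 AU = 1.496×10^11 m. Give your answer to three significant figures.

1.02 AU

Required flux: S = 4σT⁴/(1−α) = 2032 W m^-2.
Then d = [L/(4πS)]^(1/2) = 1.525×10^11 m, i.e. 1.019 AU.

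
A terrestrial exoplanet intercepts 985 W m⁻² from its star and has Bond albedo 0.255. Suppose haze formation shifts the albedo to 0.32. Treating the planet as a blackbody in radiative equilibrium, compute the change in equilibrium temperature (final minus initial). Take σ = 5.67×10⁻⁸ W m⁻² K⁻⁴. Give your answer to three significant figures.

-5.38 K

Initial: T₁ = [S(1−0.255)/(4σ)]^(1/4) = 238.5 K.
Final:   T₂ = [S(1−0.32)/(4σ)]^(1/4) = 233.1 K.
ΔT = T₂ − T₁ = -5.382 K.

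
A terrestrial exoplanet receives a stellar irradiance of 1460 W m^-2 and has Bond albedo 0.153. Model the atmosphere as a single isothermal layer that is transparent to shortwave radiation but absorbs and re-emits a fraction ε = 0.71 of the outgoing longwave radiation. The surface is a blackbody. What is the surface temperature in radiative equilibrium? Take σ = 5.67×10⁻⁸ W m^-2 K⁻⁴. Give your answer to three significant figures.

The planet radiates to space at T_e = [S(1−α)/(4σ)]^(1/4) = 271.7 K.
For a single slab of emissivity ε, T_s⁴ = 2T_e⁴/(2−ε); thus T_s = 271.7·(1.55)^(1/4) = 303.2 K.

303 K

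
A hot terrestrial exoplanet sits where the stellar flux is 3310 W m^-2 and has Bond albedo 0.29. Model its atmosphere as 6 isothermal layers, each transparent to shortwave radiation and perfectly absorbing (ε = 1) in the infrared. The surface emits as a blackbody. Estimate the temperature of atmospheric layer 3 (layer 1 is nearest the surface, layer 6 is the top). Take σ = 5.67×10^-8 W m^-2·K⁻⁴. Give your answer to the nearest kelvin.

451 K

The effective emission temperature is T_e = [S(1−α)/(4σ)]^¼ = 319.1 K.
The net upward flux σT_e⁴ is constant between every pair of levels, so T_k⁴ = (N+1−k)T_e⁴.
T_3 = (4)^(1/4)·319.1 = 451.2 K.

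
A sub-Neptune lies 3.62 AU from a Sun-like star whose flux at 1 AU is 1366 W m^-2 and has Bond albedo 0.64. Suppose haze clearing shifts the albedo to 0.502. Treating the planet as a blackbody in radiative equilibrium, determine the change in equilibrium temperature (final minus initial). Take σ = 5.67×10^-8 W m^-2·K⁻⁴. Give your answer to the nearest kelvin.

Irradiance scales as 1/d², so S = 1366 W m^-2 × (1/3.62)² = 104.2 W m^-2.
With α = 0.64, T₁ = 113.4 K.
After:  T₂ = [104.2·0.498/(4σ)]^(1/4) = 123.0 K.
ΔT = T₂ − T₁ = 9.584 K.

10 K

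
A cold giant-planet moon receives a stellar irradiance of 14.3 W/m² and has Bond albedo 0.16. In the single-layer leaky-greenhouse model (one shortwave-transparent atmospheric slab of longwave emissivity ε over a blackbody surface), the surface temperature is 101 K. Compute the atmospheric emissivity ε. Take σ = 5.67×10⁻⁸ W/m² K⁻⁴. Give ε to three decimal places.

0.982

TOA balance gives T_e = 85.31 K.
T_s⁴ = T_e⁴·2/(2−ε) → ε = 2 − 2(T_e/T_s)⁴ = 2 − 2·(85.31/101)⁴ = 0.9821.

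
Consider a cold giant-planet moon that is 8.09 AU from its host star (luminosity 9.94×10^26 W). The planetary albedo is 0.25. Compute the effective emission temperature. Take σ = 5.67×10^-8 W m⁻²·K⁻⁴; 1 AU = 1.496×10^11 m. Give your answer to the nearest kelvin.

Orbital distance: d = 8.09 AU = 1.210×10^12 m.
S = L/(4πd²) = 54.00 W m⁻².
Absorbed flux (global mean): S(1−α)/4 = 54.00·0.75/4 = 10.13 W m⁻².
Set σT⁴ = 10.13 → T = (10.13/σ)^(1/4) = 115.6 K.

116 K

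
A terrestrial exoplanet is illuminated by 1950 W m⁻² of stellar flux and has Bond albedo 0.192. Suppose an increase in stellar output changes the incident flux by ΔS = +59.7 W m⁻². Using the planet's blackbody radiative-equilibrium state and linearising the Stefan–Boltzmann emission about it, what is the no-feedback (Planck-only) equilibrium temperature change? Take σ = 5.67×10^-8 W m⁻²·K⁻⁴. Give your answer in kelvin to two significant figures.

2.2 kelvin

Unperturbed T_e = [1950·(1−0.192)/(4σ)]^¼ = 288.7 K.
ΔF = Δ[S(1−α)]/4 = (1−0.192)·+59.7/4 = 12.06 W m⁻².
Linearising σT⁴ gives d(σT⁴)/dT = 4σT_e³ = 5.458 W m⁻² per K.
So ΔT₀ = 12.06/5.458 = 2.21 K.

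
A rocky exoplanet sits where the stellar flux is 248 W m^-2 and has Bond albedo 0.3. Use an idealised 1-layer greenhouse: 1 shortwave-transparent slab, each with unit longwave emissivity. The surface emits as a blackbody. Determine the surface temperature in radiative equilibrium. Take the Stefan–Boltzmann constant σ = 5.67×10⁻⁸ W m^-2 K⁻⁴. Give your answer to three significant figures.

198 K

OLR = S(1−α)/4 = 43.40 W m^-2; the top layer radiates at T_e = 166.3 K.
Layer-by-layer balance gives σT_s⁴ = (N+1)σT_e⁴, so T_s = 2^¼·166.3 = 197.8 K.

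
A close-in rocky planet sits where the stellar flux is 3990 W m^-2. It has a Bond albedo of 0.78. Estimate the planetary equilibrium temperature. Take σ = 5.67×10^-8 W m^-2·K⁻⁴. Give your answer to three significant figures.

249 kelvin

Absorbed flux (global mean): S(1−α)/4 = 3990·0.22/4 = 219.4 W m^-2.
Balancing against σT⁴: T = (219.4/5.67×10⁻⁸)^(1/4) = 249.4 K.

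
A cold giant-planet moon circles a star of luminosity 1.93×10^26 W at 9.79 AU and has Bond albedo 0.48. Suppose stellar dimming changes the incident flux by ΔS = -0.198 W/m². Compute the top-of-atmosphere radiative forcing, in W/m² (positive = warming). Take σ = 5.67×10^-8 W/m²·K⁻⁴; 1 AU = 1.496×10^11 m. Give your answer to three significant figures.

-0.0257 W/m²

d = 9.79 × 1.496×10^11 m = 1.465×10^12 m.
S = L/(4πd²) = 7.160 W/m².
ΔF = Δ[S(1−α)]/4 = (1−0.48)·-0.198/4 = -0.02574 W/m².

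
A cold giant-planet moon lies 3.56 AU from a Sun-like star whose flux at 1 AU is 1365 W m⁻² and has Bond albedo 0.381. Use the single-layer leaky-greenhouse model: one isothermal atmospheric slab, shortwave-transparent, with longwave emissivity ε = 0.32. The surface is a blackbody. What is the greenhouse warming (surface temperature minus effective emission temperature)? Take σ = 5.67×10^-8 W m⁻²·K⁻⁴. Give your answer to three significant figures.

5.83 kelvin

By the inverse-square law, S = 1365/3.56² = 107.7 W m⁻².
The planet radiates to space at T_e = [S(1−α)/(4σ)]^(1/4) = 130.9 K.
For a single slab of emissivity ε, T_s⁴ = 2T_e⁴/(2−ε); thus T_s = 130.9·(1.19)^(1/4) = 136.8 K.
Greenhouse warming: T_s − T_e = 5.834 K.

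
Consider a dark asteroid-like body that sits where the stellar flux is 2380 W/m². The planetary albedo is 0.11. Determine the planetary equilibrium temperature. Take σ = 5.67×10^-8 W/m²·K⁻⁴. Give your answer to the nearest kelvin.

The planet absorbs (1−α)S over its disc πR² and re-emits over 4πR², so the mean absorbed flux is (1−0.11)·2380/4 = 529.5 W/m².
In equilibrium σT⁴ equals this, so T = 310.9 K.

311 K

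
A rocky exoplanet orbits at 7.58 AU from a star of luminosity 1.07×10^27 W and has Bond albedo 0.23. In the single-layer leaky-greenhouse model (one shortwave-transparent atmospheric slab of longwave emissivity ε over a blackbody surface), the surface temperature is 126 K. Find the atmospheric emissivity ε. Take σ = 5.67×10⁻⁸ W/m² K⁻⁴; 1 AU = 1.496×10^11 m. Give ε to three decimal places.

0.216

d = 7.58 × 1.496×10^11 m = 1.134×10^12 m.
S = L/(4πd²) = 66.22 W/m².
TOA balance gives T_e = 122.4 K.
Inverting T_s⁴ = 2T_e⁴/(2−ε): (T_e/T_s)⁴ = 0.8919, so ε = 2(1 − 0.8919) = 0.2161.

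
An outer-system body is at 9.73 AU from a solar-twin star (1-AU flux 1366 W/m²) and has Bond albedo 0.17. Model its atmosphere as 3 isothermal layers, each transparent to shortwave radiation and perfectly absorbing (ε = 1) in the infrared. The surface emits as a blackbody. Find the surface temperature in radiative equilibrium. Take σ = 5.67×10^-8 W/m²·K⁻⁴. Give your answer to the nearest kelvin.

By the inverse-square law, S = 1366/9.73² = 14.43 W/m².
Top-of-atmosphere balance: σT_e⁴ = S(1−α)/4 = 2.994 W/m² → T_e = 85.24 K.
For an N-layer opaque stack, T_s⁴ = (N+1)T_e⁴, hence T_s = (4)^(1/4)×85.24 K = 120.6 K.

121 K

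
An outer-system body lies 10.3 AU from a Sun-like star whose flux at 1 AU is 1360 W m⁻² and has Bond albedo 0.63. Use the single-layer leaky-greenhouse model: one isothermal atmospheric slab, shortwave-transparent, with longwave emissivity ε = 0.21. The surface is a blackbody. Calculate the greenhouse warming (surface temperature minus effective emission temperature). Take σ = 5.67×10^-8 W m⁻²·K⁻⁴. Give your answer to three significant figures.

1.90 K

Flux at the orbit: S = 1360/(10.3)² = 12.82 W m⁻².
The planet radiates to space at T_e = [S(1−α)/(4σ)]^(1/4) = 67.62 K.
For a single slab of emissivity ε, T_s⁴ = 2T_e⁴/(2−ε); thus T_s = 67.62·(1.117)^(1/4) = 69.53 K.
T_s − T_e = 69.53 − 67.62 = 1.902 K.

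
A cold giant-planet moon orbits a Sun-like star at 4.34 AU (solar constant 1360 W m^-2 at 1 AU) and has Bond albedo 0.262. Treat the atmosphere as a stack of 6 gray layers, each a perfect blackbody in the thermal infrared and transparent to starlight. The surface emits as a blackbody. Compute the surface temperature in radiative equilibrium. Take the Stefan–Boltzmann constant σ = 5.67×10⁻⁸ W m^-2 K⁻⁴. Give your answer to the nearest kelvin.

201 kelvin

By the inverse-square law, S = 1360/4.34² = 72.20 W m^-2.
The effective emission temperature is T_e = [S(1−α)/(4σ)]^¼ = 123.8 K.
For an N-layer opaque stack, T_s⁴ = (N+1)T_e⁴, hence T_s = (7)^(1/4)×123.8 K = 201.4 K.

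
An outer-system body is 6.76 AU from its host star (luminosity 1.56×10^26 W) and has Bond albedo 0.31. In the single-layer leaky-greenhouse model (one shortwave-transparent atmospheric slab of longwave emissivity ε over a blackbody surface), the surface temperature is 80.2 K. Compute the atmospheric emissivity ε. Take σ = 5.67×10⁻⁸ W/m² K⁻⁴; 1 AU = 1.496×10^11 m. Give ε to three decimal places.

Orbital distance: d = 6.76 AU = 1.011×10^12 m.
Flux at the orbit: S = L/(4πd²) = 1.56×10^26/(4π·(1.01×10^12)²) = 12.14 W/m².
TOA balance gives T_e = 77.95 K.
T_s⁴ = T_e⁴·2/(2−ε) → ε = 2 − 2(T_e/T_s)⁴ = 2 − 2·(77.95/80.2)⁴ = 0.2148.

0.215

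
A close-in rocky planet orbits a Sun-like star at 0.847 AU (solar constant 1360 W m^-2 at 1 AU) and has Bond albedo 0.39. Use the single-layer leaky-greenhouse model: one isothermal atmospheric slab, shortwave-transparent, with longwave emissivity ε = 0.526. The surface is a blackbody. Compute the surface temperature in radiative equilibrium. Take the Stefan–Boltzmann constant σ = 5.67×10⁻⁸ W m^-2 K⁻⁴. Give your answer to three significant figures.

288 kelvin

By the inverse-square law, S = 1360/0.847² = 1896 W m^-2.
The planet radiates to space at T_e = [S(1−α)/(4σ)]^(1/4) = 267.2 K.
For a single slab of emissivity ε, T_s⁴ = 2T_e⁴/(2−ε); thus T_s = 267.2·(1.357)^(1/4) = 288.4 K.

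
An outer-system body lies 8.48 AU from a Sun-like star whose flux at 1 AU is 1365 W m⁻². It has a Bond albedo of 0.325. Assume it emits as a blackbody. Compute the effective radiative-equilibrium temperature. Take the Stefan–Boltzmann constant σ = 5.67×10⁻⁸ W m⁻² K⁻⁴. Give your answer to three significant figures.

By the inverse-square law, S = 1365/8.48² = 18.98 W m⁻².
Averaging over the sphere, the absorbed flux is S(1−α)/4 = 3.203 W m⁻².
Set σT⁴ = 3.203 → T = (3.203/σ)^(1/4) = 86.70 K.

86.7 K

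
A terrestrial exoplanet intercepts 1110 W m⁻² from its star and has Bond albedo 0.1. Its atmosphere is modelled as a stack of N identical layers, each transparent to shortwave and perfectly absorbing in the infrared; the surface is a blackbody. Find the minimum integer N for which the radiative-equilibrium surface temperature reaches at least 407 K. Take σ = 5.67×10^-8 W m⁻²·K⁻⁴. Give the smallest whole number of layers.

6

The effective emission temperature is T_e = [S(1−α)/(4σ)]^¼ = 257.6 K.
Need (N+1)T_e⁴ ≥ T_s⁴, i.e. N+1 ≥ (407/257.6)⁴ = 6.230.
The minimum whole number is N = 6.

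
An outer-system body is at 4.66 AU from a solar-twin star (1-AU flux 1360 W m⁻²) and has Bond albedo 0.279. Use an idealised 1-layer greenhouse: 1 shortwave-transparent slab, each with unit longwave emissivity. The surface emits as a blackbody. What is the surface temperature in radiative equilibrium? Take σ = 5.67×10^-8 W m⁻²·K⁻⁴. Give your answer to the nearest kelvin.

Irradiance scales as 1/d², so S = 1360 W m⁻² × (1/4.66)² = 62.63 W m⁻².
Top-of-atmosphere balance: σT_e⁴ = S(1−α)/4 = 11.29 W m⁻² → T_e = 118.8 K.
With N = 1 opaque layers, T_s = (N+1)^(1/4)·T_e = 2^(1/4)·118.8 = 141.3 K.

141 kelvin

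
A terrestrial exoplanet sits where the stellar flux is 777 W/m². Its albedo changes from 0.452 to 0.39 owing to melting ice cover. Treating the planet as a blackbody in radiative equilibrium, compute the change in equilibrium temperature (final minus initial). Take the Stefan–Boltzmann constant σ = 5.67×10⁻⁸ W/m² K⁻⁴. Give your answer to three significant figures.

Before: T₁ = [777.0·0.548/(4σ)]^(1/4) = 208.2 K.
Final:   T₂ = [S(1−0.39)/(4σ)]^(1/4) = 213.8 K.
ΔT = T₂ − T₁ = 5.653 K.

5.65 kelvin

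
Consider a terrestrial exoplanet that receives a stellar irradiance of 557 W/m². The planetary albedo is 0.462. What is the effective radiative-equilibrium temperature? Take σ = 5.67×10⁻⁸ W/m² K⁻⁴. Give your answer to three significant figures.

191 K

The planet absorbs (1−α)S over its disc πR² and re-emits over 4πR², so the mean absorbed flux is (1−0.462)·557.0/4 = 74.92 W/m².
Balancing against σT⁴: T = (74.92/5.67×10⁻⁸)^(1/4) = 190.7 K.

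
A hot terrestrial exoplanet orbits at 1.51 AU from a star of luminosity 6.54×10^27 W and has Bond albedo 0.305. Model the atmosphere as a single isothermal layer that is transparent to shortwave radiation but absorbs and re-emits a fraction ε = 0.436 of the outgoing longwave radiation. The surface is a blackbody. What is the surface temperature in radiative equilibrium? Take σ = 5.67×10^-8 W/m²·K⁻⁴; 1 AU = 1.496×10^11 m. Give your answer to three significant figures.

447 kelvin

Orbital distance: d = 1.51 AU = 2.259×10^11 m.
Flux at the orbit: S = L/(4πd²) = 6.54×10^27/(4π·(2.26×10^11)²) = 10200 W/m².
The planet radiates to space at T_e = [S(1−α)/(4σ)]^(1/4) = 420.5 K.
The surface balance (absorbed SW + ε·downward IR = σT_s⁴) with T_a⁴ = T_s⁴/2 reduces to T_s = T_e·[2/(2−ε)]^¼ = 447.1 K.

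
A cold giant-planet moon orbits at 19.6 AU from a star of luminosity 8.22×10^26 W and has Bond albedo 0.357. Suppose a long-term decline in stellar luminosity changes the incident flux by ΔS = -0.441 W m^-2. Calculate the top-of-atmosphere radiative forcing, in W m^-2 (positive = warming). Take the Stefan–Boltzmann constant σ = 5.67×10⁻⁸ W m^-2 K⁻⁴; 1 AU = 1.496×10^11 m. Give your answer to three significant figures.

-0.0709 W m^-2

d = 19.6 × 1.496×10^11 m = 2.932×10^12 m.
Flux at the orbit: S = L/(4πd²) = 8.22×10^26/(4π·(2.93×10^12)²) = 7.608 W m^-2.
ΔF = Δ[S(1−α)]/4 = (1−0.357)·-0.441/4 = -0.07089 W m^-2.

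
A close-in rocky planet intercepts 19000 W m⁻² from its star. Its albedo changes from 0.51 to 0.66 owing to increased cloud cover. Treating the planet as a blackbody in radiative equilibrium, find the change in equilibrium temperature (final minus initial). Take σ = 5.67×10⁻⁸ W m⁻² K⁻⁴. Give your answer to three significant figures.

-39.3 K

With α = 0.51, T₁ = 450.1 K.
With α = 0.66, T₂ = 410.8 K.
ΔT = T₂ − T₁ = -39.30 K.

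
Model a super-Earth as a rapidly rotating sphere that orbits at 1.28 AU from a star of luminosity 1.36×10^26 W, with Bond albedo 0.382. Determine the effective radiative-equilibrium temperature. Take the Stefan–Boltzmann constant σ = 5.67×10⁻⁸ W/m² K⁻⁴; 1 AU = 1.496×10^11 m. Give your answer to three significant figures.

d = 1.28 × 1.496×10^11 m = 1.915×10^11 m.
S = L/(4πd²) = 295.2 W/m².
The planet absorbs (1−α)S over its disc πR² and re-emits over 4πR², so the mean absorbed flux is (1−0.382)·295.2/4 = 45.60 W/m².
Balancing against σT⁴: T = (45.60/5.67×10⁻⁸)^(1/4) = 168.4 K.

168 K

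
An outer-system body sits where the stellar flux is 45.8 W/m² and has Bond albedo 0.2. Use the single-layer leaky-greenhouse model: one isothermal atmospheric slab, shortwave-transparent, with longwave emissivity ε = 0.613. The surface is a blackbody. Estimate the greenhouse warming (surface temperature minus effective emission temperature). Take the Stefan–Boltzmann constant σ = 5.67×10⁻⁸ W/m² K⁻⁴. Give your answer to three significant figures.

10.8 K

Effective emission temperature (TOA balance): σT_e⁴ = S(1−α)/4 = 9.160 W/m² → T_e = 112.7 K.
For a single slab of emissivity ε, T_s⁴ = 2T_e⁴/(2−ε); thus T_s = 112.7·(1.442)^(1/4) = 123.5 K.
T_s − T_e = 123.5 − 112.7 = 10.80 K.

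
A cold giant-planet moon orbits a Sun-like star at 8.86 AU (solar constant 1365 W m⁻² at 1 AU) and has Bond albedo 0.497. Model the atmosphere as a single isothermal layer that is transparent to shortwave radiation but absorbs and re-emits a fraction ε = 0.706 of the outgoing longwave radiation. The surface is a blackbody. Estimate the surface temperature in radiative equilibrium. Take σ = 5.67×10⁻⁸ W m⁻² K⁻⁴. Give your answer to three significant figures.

By the inverse-square law, S = 1365/8.86² = 17.39 W m⁻².
At the top of the atmosphere, σT_e⁴ = S(1−α)/4 = 2.187 W m⁻², giving T_e = 78.80 K.
For a single slab of emissivity ε, T_s⁴ = 2T_e⁴/(2−ε); thus T_s = 78.80·(1.546)^(1/4) = 87.87 K.

87.9 kelvin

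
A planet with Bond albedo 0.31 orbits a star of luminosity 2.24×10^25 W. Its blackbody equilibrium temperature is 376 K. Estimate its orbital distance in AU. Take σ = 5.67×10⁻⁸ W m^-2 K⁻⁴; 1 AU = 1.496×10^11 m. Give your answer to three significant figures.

The flux needed for this T is 4σT⁴/(1−0.31) = 6570 W m^-2.
Then d = [L/(4πS)]^(1/2) = 1.647×10^10 m, i.e. 0.1101 AU.

0.110 AU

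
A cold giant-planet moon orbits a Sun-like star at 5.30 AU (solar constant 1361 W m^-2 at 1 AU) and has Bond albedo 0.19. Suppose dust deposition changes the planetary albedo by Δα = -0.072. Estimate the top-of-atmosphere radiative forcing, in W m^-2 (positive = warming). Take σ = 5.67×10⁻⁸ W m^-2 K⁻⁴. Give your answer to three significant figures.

By the inverse-square law, S = 1361/5.30² = 48.45 W m^-2.
TOA radiative forcing: ΔF = −S·Δα/4 = −48.45·(-0.072)/4 = 0.8721 W m^-2.

0.872 W m^-2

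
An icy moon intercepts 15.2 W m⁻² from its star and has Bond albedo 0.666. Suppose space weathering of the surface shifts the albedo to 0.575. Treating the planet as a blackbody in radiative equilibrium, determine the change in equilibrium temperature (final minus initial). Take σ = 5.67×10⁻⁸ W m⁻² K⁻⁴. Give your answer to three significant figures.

Before: T₁ = [15.20·0.334/(4σ)]^(1/4) = 68.78 K.
With α = 0.575, T₂ = 73.05 K.
ΔT = T₂ − T₁ = 4.271 K.

4.27 K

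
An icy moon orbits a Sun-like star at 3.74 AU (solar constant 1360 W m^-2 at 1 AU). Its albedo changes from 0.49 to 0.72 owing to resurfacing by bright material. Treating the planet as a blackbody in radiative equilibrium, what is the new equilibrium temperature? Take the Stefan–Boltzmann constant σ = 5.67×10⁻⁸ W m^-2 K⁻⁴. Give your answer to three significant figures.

105 K

Flux at the orbit: S = 1360/(3.74)² = 97.23 W m^-2.
T₂ = [S(1−α₂)/(4σ)]^(1/4) = [97.23·0.28/(4σ)]^(1/4) = 104.7 K.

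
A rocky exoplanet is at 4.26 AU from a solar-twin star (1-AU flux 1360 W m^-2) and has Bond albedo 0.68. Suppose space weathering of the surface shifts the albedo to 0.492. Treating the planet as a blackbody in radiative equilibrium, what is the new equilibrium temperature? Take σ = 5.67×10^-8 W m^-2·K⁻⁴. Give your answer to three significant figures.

114 kelvin

Flux at the orbit: S = 1360/(4.26)² = 74.94 W m^-2.
New equilibrium: T₂ = [(1−0.492)·74.94/(4σ)]^(1/4) = 113.8 K.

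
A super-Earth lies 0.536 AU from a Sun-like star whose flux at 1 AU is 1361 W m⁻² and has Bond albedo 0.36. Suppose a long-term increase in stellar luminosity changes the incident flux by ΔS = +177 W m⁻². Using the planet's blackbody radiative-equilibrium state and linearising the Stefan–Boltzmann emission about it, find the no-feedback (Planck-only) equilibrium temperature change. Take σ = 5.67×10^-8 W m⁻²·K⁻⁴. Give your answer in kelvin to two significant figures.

By the inverse-square law, S = 1361/0.536² = 4737 W m⁻².
Reference equilibrium: T_e = [S(1−α)/(4σ)]^(1/4) = 340.0 K.
Only a fraction (1−α) is absorbed and it's spread over 4πR², so ΔF = (1−α)ΔS/4 = 28.32 W m⁻².
The Planck feedback parameter is 4σT_e³ = 8.916 W m⁻²/K.
Hence the no-feedback warming is ΔF/(4σT_e³) = 3.18 K.

3.2 K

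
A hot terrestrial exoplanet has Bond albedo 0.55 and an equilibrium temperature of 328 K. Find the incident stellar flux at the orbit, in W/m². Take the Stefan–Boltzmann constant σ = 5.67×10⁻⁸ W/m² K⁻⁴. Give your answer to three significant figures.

Invert the energy balance for S: S = 4σT⁴/(1−α).
σT⁴ = 5.67×10⁻⁸·(328)⁴ = 656.3 W/m².
So S = 4×656.3/(1−0.55) = 5833 W/m².

5830 W/m²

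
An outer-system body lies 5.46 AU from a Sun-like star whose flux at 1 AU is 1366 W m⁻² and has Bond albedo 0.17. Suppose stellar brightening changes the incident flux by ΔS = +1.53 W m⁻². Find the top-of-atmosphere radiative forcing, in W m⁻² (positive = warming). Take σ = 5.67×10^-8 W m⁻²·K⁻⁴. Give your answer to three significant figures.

0.317 W m⁻²

By the inverse-square law, S = 1366/5.46² = 45.82 W m⁻².
TOA radiative forcing: ΔF = (1−α)ΔS/4 = 0.83·(+1.53)/4 = 0.3175 W m⁻².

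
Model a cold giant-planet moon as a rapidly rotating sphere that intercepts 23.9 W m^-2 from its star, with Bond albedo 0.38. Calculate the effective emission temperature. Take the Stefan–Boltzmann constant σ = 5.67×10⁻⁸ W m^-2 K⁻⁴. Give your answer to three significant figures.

Absorbed flux (global mean): S(1−α)/4 = 23.90·0.62/4 = 3.704 W m^-2.
Set σT⁴ = 3.704 → T = (3.704/σ)^(1/4) = 89.91 K.

89.9 kelvin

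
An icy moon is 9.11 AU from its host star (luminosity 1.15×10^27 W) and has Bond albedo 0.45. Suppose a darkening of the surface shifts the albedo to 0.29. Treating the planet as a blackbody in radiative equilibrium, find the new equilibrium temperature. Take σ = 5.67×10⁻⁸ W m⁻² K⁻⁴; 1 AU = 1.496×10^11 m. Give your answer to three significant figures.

d = 9.11 × 1.496×10^11 m = 1.363×10^12 m.
Flux at the orbit: S = L/(4πd²) = 1.15×10^27/(4π·(1.36×10^12)²) = 49.27 W m⁻².
With the new albedo, S(1−α₂)/4 = 8.746 W m⁻², so T₂ = 111.4 K.

111 K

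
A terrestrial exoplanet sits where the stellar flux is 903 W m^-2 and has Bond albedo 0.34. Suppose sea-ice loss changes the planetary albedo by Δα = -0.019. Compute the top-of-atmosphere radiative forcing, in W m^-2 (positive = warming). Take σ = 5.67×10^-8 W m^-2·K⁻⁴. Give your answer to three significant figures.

TOA radiative forcing: ΔF = −S·Δα/4 = −903.0·(-0.019)/4 = 4.289 W m^-2.

4.29 W m^-2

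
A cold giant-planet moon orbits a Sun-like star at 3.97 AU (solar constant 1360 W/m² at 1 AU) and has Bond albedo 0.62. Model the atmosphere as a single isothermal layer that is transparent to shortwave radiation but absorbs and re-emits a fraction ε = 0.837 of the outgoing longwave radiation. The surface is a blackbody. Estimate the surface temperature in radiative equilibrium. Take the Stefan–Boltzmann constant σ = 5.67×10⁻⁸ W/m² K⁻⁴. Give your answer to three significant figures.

126 K

Irradiance scales as 1/d², so S = 1360 W/m² × (1/3.97)² = 86.29 W/m².
Effective emission temperature (TOA balance): σT_e⁴ = S(1−α)/4 = 8.198 W/m² → T_e = 109.7 K.
The surface balance (absorbed SW + ε·downward IR = σT_s⁴) with T_a⁴ = T_s⁴/2 reduces to T_s = T_e·[2/(2−ε)]^¼ = 125.6 K.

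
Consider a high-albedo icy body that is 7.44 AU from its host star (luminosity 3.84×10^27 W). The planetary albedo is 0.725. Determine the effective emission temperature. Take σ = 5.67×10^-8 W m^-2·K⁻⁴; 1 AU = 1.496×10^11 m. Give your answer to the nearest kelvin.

132 K

d = 7.44 × 1.496×10^11 m = 1.113×10^12 m.
S = L/(4πd²) = 246.7 W m^-2.
Averaging over the sphere, the absorbed flux is S(1−α)/4 = 16.96 W m^-2.
Balancing against σT⁴: T = (16.96/5.67×10⁻⁸)^(1/4) = 131.5 K.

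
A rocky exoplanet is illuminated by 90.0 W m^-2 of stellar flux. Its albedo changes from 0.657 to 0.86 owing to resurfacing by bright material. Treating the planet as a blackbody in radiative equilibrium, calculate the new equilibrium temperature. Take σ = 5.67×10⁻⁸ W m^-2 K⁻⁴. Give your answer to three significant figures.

T₂ = [S(1−α₂)/(4σ)]^(1/4) = [90.00·0.14/(4σ)]^(1/4) = 86.33 K.

86.3 K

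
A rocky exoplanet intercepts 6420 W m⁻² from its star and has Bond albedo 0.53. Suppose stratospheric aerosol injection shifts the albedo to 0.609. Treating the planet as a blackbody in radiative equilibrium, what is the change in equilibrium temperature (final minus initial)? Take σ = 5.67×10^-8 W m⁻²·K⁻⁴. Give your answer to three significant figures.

-15.3 kelvin

Initial: T₁ = [S(1−0.53)/(4σ)]^(1/4) = 339.6 K.
Final:   T₂ = [S(1−0.609)/(4σ)]^(1/4) = 324.4 K.
ΔT = T₂ − T₁ = -15.27 K.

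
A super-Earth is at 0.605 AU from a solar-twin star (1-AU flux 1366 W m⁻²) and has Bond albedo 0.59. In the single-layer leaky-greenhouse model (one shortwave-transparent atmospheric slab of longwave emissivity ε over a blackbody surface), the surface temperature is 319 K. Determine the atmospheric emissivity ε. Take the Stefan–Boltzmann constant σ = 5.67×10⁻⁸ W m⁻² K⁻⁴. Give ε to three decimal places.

Irradiance scales as 1/d², so S = 1366 W m⁻² × (1/0.605)² = 3732 W m⁻².
TOA balance gives T_e = 286.6 K.
Inverting T_s⁴ = 2T_e⁴/(2−ε): (T_e/T_s)⁴ = 0.6515, so ε = 2(1 − 0.6515) = 0.6970.

0.697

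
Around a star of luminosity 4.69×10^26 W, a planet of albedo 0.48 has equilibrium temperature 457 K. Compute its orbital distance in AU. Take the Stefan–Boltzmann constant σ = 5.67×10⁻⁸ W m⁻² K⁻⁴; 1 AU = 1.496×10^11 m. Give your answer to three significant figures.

The flux needed for this T is 4σT⁴/(1−0.48) = 19020 W m⁻².
From L = 4πd²S, d = √(4.69×10^26/(4π·19020)) = 4.429×10^10 m = 0.2961 AU.

0.296 AU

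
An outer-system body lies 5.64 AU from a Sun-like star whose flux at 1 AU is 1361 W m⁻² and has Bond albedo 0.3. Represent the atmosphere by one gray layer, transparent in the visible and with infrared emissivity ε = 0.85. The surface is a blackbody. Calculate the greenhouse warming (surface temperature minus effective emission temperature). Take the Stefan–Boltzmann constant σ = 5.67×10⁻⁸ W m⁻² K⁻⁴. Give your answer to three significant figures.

By the inverse-square law, S = 1361/5.64² = 42.79 W m⁻².
The planet radiates to space at T_e = [S(1−α)/(4σ)]^(1/4) = 107.2 K.
The surface balance (absorbed SW + ε·downward IR = σT_s⁴) with T_a⁴ = T_s⁴/2 reduces to T_s = T_e·[2/(2−ε)]^¼ = 123.1 K.
The atmosphere warms the surface by 15.91 K.

15.9 K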